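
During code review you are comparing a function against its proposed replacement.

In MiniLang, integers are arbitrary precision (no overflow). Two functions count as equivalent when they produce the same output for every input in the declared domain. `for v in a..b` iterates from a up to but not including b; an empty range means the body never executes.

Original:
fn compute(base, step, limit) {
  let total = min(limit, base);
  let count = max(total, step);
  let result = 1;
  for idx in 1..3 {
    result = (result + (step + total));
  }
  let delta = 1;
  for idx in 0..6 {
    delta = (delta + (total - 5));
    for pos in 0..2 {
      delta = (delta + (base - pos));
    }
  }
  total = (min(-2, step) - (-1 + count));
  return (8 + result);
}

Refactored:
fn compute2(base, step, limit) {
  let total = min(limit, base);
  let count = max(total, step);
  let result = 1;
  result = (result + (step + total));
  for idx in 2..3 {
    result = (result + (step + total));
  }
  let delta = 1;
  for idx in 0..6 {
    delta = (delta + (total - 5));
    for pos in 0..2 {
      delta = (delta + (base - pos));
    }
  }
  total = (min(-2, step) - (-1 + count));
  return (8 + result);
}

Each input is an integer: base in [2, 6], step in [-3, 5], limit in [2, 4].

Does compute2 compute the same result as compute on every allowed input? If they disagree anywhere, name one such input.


Changes here: statement counts differ, plus arithmetic usage differs, plus loop structure differs; the full 135-point sweep finds no disagreement.
verdict: equivalent


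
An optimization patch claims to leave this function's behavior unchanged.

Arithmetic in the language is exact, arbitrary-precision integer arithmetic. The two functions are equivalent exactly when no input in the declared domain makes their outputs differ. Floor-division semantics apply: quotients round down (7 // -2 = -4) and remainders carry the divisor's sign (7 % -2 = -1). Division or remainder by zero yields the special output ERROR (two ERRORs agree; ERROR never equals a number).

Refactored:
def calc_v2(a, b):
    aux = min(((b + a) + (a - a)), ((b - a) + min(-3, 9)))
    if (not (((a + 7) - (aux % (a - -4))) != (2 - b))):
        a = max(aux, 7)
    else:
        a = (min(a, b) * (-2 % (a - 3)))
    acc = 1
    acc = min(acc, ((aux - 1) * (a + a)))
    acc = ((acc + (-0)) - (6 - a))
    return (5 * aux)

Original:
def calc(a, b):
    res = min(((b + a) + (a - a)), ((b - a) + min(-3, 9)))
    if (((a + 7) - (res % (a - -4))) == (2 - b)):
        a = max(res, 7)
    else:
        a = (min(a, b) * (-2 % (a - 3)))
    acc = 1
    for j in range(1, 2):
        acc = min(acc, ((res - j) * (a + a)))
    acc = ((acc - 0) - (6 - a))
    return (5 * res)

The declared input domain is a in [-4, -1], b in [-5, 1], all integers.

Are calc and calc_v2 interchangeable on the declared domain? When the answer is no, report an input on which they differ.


Differences: boolean connective usage differs; also local variable names differ; also constant usage differs; also statement counts differ; also loop structure differs; also comparison usage differs; also arithmetic usage differs — yet all 28 inputs agree.
verdict: equivalent


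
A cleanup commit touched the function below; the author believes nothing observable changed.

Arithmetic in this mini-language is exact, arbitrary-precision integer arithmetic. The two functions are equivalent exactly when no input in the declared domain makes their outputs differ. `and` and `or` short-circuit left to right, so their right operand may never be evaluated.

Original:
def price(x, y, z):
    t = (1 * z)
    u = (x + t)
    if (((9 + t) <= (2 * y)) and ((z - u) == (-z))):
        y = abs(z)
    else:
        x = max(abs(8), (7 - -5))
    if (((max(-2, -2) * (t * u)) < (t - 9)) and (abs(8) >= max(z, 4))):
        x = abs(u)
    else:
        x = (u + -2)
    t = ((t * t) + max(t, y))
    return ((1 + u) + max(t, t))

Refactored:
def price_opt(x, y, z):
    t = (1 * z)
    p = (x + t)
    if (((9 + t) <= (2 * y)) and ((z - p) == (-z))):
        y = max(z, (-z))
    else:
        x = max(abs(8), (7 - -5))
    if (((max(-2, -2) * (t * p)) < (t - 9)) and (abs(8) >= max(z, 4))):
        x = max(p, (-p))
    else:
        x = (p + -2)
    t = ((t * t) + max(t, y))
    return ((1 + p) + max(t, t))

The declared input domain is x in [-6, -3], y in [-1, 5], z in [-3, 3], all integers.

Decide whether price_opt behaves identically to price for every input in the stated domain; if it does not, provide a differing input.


Side by side, the visible changes include: local variable names differ; min/max/abs usage differs.
Tracing x=-4, y=4, z=-3: price: t = -3; u = -7; (((9 + t) <= (2 * y)) and ((z - u) == (-z))) -> false; x = 12; (((max(-2, -2) * (t * u)) < (t - 9)) and (abs(8) >= max(z, 4))) -> true; x = 7; t = 13; return 7 | price_opt: t = -3; p = -7; (((9 + t) <= (2 * y)) and ((z - p) == (-z))) -> false; x = 12; (((max(-2, -2) * (t * p)) < (t - 9)) and (abs(8) >= max(z, 4))) -> true; x = 7; t = 13; return 7 — matching result 7.
Every one of the 196 inputs gives matching results.
verdict: equivalent


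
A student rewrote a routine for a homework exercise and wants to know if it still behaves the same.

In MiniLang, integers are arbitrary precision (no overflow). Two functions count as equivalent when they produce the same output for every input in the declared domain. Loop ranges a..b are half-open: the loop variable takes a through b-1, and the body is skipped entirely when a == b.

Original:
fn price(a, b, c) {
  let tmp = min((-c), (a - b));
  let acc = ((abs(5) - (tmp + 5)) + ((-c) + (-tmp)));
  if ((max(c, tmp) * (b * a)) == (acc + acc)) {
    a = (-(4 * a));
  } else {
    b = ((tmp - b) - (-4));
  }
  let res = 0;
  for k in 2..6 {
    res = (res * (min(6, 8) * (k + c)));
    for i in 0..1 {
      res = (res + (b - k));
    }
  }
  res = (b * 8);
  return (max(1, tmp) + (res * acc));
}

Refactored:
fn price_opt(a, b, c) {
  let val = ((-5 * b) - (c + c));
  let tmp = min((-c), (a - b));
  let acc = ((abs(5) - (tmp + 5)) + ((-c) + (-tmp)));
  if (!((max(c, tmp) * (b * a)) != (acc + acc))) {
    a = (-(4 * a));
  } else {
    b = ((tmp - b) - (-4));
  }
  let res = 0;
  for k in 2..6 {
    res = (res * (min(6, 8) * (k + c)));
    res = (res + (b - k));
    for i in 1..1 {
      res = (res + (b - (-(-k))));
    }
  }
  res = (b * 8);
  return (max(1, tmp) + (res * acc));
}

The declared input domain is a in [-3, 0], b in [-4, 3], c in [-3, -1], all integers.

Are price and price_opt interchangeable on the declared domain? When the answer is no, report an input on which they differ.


The diff adds an assignment to `val` whose value nothing reads, which nothing downstream consumes.
Spot check at a=-2, b=-2, c=-2 — price: tmp=0, then acc=2, then ((max(c, tmp) * (b * a)) == (acc + acc)) is false, then b=6, then res=0, then (k=2), then res=0, then (i=0), then res=4, then (k=3), then res=24, then (i=0), then res=27, then (k=4), then res=324, then (i=0), then res=326, then (k=5), then res=5868, then (i=0), then res=5869, then res=48, then returns 97. price_opt: val=14, then tmp=0, then acc=2, then (!((max(c, tmp) * (b * a)) != (acc + acc))) is false, then b=6, then res=0, then (k=2), then res=0, then res=4, then the loop over i runs zero times, then (k=3), then res=24, then res=27, then the loop over i runs zero times, then (k=4), then res=324, then res=326, then the loop over i runs zero times, then (k=5), then res=5868, then res=5869, then the loop over i runs zero times, then res=48, then returns 97. Both give 97.
Sweeping the whole domain (96 inputs) finds no disagreement.
verdict: equivalent


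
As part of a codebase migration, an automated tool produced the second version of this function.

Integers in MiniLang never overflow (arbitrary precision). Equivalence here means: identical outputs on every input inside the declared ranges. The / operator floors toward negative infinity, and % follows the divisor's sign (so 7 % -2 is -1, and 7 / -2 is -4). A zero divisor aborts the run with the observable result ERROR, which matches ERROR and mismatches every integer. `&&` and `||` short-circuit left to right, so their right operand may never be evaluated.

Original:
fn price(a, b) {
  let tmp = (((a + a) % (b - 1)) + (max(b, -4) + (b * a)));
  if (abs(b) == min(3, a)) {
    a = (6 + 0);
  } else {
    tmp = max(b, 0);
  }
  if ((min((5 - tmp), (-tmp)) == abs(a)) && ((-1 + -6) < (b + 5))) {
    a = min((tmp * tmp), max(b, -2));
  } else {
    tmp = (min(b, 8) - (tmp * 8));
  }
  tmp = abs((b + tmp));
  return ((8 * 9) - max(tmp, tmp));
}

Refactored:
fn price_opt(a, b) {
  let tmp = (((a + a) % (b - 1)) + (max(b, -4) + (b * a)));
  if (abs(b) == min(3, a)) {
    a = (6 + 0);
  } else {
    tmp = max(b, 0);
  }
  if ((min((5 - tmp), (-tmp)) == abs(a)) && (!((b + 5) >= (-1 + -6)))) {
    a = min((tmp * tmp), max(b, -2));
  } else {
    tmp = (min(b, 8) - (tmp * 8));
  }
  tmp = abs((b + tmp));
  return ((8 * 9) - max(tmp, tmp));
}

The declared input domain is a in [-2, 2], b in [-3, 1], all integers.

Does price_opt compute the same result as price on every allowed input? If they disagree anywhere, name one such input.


Try a=0, b=-3.
price: tmp = -3; (abs(b) == min(3, a)) -> false; tmp = 0; ((min((5 - tmp), (-tmp)) == abs(a)) && ((-1 + -6) < (b + 5))) -> true; a = -2; tmp = 3; return 69
price_opt: tmp = -3; (abs(b) == min(3, a)) -> false; tmp = 0; ((min((5 - tmp), (-tmp)) == abs(a)) && (!((b + 5) >= (-1 + -6)))) -> false; tmp = -3; tmp = 6; return 66
69 and 66 differ, so these are not the same function on this domain.
verdict: not equivalent; witness: a=0, b=-3


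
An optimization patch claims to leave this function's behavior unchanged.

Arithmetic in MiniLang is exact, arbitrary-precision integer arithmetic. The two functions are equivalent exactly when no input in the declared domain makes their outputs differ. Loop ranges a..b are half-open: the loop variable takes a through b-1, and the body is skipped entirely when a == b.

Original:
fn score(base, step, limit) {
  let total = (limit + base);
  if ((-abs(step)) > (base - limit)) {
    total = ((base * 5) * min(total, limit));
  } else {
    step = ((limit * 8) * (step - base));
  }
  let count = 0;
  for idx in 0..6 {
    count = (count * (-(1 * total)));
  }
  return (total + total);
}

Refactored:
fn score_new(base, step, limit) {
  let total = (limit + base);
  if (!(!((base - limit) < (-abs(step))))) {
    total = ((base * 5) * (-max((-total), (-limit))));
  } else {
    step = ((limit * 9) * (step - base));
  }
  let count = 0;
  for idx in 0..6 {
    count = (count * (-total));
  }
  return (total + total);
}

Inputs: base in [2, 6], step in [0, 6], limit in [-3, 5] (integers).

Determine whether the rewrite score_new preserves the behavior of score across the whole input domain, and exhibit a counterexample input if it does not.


Equivalent. The edit looks behavioral (`8` became `9`), but over these ranges it never changes the outcome.
Every one of the 315 inputs gives matching results.
One worked example (base=6, step=0, limit=5) — score: total=11, then ((-abs(step)) > (base - limit)) is false, then step=-240, then count=0, then (idx=0), then count=0, then (idx=1), then count=0, then (idx=2), then count=0, then (idx=3), then count=0, then (idx=4), then count=0, then (idx=5), then count=0, then returns 22; score_new: total=11, then (!(!((base - limit) < (-abs(step))))) is false, then step=-270, then count=0, then (idx=0), then count=0, then (idx=1), then count=0, then (idx=2), then count=0, then (idx=3), then count=0, then (idx=4), then count=0, then (idx=5), then count=0, then returns 22; agreement on 22.
verdict: equivalent


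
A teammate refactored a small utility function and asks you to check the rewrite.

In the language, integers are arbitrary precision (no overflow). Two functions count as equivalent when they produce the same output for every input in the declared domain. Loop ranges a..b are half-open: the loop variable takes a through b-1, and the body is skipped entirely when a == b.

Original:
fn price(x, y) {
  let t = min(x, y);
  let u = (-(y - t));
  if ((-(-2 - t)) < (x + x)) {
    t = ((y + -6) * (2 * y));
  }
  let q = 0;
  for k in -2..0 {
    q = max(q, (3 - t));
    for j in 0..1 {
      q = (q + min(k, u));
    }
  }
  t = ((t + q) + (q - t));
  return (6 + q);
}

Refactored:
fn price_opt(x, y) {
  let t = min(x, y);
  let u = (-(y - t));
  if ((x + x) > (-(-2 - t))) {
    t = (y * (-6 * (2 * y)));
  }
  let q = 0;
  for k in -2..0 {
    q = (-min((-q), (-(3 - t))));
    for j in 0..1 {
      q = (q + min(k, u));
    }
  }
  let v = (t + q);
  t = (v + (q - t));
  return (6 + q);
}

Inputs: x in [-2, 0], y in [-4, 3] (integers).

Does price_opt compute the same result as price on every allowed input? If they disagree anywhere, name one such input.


Take x=0, y=-4.
price: t := -4 | u := 0 | ((-(-2 - t)) < (x + x)): true | t := 80 | q := 0 | iter k=-2: | q := 0 | iter j=0: | q := -2 | iter k=-1: | q := -2 | iter j=0: | q := -3 | t := -6 | result 3
price_opt: t := -4 | u := 0 | ((x + x) > (-(-2 - t))): true | t := -192 | q := 0 | iter k=-2: | q := 195 | iter j=0: | q := 193 | iter k=-1: | q := 195 | iter j=0: | q := 194 | v := 2 | t := 388 | result 200
3 vs 200 — the two versions disagree here.
verdict: not equivalent; witness: x=0, y=-4


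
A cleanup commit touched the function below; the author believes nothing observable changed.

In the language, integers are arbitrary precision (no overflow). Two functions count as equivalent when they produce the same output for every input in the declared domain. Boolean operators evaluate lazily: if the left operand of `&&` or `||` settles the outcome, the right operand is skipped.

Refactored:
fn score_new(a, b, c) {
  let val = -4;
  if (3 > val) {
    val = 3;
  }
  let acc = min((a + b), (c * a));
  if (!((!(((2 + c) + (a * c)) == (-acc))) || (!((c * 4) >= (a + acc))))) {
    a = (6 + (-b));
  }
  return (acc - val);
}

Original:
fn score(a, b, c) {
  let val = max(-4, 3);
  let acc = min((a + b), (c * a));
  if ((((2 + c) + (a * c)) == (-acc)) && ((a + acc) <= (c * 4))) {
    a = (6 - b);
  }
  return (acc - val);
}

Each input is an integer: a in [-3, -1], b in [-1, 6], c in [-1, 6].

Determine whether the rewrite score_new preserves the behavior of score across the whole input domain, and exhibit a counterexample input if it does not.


Although statement counts differ, and arithmetic usage differs, and boolean connective usage differs, and constant usage differs, and branching structure differs, and min/max/abs usage differs, and comparison usage differs, 192/192 inputs agree.
verdict: equivalent


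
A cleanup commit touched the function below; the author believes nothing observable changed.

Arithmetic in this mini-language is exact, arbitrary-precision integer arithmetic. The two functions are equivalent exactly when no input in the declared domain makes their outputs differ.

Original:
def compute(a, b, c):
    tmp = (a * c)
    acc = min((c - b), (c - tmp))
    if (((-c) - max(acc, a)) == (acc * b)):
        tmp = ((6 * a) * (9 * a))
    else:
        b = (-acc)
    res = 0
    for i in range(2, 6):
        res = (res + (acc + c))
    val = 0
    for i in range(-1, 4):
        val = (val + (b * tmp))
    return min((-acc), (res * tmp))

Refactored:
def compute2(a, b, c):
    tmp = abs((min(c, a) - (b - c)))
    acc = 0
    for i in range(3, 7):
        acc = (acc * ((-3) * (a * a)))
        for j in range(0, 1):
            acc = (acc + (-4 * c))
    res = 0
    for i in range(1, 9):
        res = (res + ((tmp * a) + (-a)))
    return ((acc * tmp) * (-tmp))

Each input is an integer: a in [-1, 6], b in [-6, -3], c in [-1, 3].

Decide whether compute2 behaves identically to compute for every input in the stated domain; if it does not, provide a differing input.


Input a=-1, b=-6, c=-1: -12 from compute versus 1280 from compute2.
verdict: not equivalent; witness: a=-1, b=-6, c=-1


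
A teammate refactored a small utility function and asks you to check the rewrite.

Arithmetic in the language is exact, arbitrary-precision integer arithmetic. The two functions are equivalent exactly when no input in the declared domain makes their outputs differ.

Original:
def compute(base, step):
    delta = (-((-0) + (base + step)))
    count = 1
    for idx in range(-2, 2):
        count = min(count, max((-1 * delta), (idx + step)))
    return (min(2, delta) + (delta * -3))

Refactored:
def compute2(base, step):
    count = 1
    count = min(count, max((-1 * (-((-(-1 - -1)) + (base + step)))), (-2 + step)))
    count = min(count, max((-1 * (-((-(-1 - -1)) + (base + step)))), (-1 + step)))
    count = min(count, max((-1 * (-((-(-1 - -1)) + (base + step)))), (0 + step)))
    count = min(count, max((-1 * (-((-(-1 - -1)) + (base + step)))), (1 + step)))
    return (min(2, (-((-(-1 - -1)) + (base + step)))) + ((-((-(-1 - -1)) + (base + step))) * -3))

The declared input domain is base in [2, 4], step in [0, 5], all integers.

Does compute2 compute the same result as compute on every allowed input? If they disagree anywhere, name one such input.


Equivalent — the differences include min/max/abs usage differs, plus arithmetic usage differs, plus statement counts differ, plus local variable names differ, plus loop structure differs, plus constant usage differs, yet no declared input distinguishes the two.
One worked example (base=2, step=5) — compute: delta := -7 | count := 1 | iter idx=-2: | count := 1 | iter idx=-1: | count := 1 | iter idx=0: | count := 1 | iter idx=1: | count := 1 | result 14; compute2: count := 1 | count := 1 | count := 1 | count := 1 | count := 1 | result 14; agreement on 14.
An exhaustive pass over the 18 declared inputs shows identical outputs.
verdict: equivalent


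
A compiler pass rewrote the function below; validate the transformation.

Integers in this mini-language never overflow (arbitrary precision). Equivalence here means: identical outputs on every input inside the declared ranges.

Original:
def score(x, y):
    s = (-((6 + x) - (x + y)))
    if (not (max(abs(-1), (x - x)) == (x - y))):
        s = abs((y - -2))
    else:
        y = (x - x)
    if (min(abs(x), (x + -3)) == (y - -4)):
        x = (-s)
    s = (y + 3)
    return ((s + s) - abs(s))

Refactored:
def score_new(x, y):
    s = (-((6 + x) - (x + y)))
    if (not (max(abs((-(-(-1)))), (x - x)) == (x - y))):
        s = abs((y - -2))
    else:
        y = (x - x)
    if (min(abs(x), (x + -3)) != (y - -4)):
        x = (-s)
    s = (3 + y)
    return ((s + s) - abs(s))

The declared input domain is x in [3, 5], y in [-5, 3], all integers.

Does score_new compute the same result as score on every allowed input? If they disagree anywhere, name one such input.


Although `(min(abs(x), (x + -3)) == (y - -4))` became `(min(abs(x), (x + -3)) != (y - -4))`, no input in the stated domain can expose it; all 27 inputs agree.
verdict: equivalent


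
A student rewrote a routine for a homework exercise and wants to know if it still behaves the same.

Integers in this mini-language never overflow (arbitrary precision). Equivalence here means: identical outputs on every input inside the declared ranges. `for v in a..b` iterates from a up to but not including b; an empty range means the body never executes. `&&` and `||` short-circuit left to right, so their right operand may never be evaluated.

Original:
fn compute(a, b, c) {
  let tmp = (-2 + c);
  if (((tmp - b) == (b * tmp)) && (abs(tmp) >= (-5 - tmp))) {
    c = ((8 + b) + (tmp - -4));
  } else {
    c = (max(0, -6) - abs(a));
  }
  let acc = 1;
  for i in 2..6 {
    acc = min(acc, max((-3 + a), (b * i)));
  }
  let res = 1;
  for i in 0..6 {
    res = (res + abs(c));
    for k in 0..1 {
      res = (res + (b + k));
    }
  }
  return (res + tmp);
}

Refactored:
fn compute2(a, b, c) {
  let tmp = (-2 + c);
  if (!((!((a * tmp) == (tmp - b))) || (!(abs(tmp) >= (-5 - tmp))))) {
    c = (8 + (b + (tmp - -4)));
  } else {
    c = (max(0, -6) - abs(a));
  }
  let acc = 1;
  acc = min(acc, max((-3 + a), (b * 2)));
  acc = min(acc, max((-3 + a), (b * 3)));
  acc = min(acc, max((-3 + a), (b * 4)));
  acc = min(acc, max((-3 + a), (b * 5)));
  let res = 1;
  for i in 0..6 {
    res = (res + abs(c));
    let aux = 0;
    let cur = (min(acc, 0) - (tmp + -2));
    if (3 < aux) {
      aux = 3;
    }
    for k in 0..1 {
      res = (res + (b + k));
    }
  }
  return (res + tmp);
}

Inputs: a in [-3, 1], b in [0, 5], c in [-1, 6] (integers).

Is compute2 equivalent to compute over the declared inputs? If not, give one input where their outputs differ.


There is a counterexample at a=-3, b=2, c=0: 83 on one side, 29 on the other.
compute: tmp becomes -2; next (((tmp - b) == (b * tmp)) && (abs(tmp) >= (-5 - tmp))) evaluates to true; next c becomes 12; next acc becomes 1; next at i=2:; next acc becomes 1; next at i=3:; next acc becomes 1; next at i=4:; next acc becomes 1; next at i=5:; next acc becomes 1; next res becomes 1; next at i=0:; next res becomes 13; next at k=0:; next res becomes 15; next at i=1:; next res becomes 27; next at k=0:; next res becomes 29; next at i=2:; next res becomes 41; next at k=0:; next res becomes 43; next at i=3:; next res becomes 55; next at k=0:; next res becomes 57; next at i=4:; next res becomes 69; next at k=0:; next res becomes 71; next at i=5:; next res becomes 83; next at k=0:; next res becomes 85; next final value 83
compute2: tmp becomes -2; next (!((!((a * tmp) == (tmp - b))) || (!(abs(tmp) >= (-5 - tmp))))) evaluates to false; next c becomes -3; next acc becomes 1; next acc becomes 1; next acc becomes 1; next acc becomes 1; next acc becomes 1; next res becomes 1; next at i=0:; next res becomes 4; next aux becomes 0; next cur becomes 4; next (3 < aux) evaluates to false; next at k=0:; next res becomes 6; next at i=1:; next res becomes 9; next aux becomes 0; next cur becomes 4; next (3 < aux) evaluates to false; next at k=0:; next res becomes 11; next at i=2:; next res becomes 14; next aux becomes 0; next cur becomes 4; next (3 < aux) evaluates to false; next at k=0:; next res becomes 16; next at i=3:; next res becomes 19; next aux becomes 0; next cur becomes 4; next (3 < aux) evaluates to false; next at k=0:; next res becomes 21; next at i=4:; next res becomes 24; next aux becomes 0; next cur becomes 4; next (3 < aux) evaluates to false; next at k=0:; next res becomes 26; next at i=5:; next res becomes 29; next aux becomes 0; next cur becomes 4; next (3 < aux) evaluates to false; next at k=0:; next res becomes 31; next final value 29
verdict: not equivalent; witness: a=-3, b=2, c=0


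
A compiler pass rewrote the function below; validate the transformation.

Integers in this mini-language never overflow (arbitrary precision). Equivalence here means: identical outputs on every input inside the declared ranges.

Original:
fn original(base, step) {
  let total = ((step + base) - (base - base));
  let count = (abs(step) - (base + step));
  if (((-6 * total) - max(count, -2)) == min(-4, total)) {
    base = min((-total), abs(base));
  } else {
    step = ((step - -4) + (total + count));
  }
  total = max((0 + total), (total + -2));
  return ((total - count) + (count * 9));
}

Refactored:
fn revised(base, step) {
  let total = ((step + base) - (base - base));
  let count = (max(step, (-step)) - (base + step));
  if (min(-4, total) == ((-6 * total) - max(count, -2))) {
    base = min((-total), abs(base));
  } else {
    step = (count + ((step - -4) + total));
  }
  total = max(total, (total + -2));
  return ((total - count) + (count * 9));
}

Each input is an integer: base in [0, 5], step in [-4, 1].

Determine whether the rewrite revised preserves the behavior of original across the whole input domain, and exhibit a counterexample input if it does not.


Comparing the listings, the differences include: arithmetic usage differs; min/max/abs usage differs; constant usage differs.
Tracing base=4, step=-2: original: total becomes 2; next count becomes 0; next (((-6 * total) - max(count, -2)) == min(-4, total)) evaluates to false; next step becomes 4; next total becomes 2; next final value 2 | revised: total becomes 2; next count becomes 0; next (min(-4, total) == ((-6 * total) - max(count, -2))) evaluates to false; next step becomes 4; next total becomes 2; next final value 2 — matching result 2.
Across all 36 domain points the two functions coincide.
verdict: equivalent


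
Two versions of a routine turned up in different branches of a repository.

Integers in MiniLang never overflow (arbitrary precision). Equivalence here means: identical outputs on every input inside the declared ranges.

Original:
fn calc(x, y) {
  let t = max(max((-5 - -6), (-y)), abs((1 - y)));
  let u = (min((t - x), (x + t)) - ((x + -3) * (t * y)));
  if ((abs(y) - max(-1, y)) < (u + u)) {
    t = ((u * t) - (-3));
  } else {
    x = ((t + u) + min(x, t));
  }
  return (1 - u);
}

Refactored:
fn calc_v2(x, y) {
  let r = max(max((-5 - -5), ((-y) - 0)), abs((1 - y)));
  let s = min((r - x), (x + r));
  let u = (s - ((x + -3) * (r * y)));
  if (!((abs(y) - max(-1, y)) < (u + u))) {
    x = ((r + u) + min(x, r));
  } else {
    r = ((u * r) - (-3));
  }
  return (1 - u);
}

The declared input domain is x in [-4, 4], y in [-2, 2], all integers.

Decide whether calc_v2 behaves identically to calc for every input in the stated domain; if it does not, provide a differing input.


x=-4, y=1 yields -3 from calc but 5 from calc_v2.
verdict: not equivalent; witness: x=-4, y=1


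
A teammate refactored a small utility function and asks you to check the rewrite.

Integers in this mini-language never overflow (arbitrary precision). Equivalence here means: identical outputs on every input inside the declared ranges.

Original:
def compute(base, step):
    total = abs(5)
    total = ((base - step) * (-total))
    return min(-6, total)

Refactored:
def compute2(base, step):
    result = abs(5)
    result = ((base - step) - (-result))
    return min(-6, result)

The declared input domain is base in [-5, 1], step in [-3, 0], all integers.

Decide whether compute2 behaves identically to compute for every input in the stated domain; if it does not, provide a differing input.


There is a counterexample at base=-1, step=-3: -10 on one side, -6 on the other.
compute: total becomes 5; next total becomes -10; next final value -10
compute2: result becomes 5; next result becomes 7; next final value -6
verdict: not equivalent; witness: base=-1, step=-3


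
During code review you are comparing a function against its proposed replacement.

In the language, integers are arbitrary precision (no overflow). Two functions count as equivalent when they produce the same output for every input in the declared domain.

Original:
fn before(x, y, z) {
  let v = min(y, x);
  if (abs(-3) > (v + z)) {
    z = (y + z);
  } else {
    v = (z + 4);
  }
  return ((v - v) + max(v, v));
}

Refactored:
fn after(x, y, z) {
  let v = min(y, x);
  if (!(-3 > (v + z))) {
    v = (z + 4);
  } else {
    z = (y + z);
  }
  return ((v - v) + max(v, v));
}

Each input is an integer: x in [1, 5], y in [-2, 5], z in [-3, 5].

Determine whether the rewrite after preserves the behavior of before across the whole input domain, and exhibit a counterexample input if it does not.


Consider the input x=1, y=-2, z=-1.
before: v := -2 | (abs(-3) > (v + z)): true | z := -3 | result -2
after: v := -2 | (!(-3 > (v + z))): true | v := 3 | result 3
-2 and 3 differ, so these are not the same function on this domain.
verdict: not equivalent; witness: x=1, y=-2, z=-1


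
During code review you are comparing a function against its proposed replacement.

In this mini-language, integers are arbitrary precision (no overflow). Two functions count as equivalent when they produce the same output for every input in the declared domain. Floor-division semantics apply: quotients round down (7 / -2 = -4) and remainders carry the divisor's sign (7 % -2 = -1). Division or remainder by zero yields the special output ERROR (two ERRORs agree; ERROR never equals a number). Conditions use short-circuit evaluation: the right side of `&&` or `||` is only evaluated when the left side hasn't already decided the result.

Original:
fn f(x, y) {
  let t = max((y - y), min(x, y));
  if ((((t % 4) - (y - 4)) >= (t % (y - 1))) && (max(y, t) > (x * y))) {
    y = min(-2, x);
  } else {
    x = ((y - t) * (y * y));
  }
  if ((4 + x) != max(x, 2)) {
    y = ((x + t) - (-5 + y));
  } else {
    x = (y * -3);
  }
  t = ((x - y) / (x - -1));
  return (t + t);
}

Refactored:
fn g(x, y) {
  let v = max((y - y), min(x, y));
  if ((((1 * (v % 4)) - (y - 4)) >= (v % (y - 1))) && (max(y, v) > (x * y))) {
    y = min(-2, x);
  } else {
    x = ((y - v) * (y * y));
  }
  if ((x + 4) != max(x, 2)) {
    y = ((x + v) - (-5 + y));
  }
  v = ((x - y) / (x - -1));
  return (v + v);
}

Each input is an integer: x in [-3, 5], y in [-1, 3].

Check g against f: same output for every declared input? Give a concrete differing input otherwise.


Consider the input x=-2, y=2.
f: t := 0 | ((((t % 4) - (y - 4)) >= (t % (y - 1))) && (max(y, t) > (x * y))): true | y := -2 | ((4 + x) != max(x, 2)): false | x := 6 | t := 1 | result 2
g: v := 0 | ((((1 * (v % 4)) - (y - 4)) >= (v % (y - 1))) && (max(y, v) > (x * y))): true | y := -2 | ((x + 4) != max(x, 2)): false | v := 0 | result 0
2 against 0: the behavior changed.
verdict: not equivalent; witness: x=-2, y=2


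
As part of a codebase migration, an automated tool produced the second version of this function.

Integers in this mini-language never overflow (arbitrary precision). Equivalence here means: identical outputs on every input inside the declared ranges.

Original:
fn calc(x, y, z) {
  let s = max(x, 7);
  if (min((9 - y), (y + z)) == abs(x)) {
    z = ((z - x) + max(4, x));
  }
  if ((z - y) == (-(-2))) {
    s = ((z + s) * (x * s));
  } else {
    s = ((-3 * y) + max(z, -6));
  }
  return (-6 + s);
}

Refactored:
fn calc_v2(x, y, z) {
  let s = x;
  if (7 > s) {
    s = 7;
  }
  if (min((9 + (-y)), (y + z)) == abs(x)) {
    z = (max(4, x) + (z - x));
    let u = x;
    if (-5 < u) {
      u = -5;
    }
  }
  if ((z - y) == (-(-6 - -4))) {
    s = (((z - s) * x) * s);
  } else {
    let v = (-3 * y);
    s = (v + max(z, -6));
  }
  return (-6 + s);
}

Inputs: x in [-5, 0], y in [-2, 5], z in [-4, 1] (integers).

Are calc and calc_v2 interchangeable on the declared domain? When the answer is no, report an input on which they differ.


x=-5, y=-2, z=0 yields -251 from calc but 239 from calc_v2.
verdict: not equivalent; witness: x=-5, y=-2, z=0


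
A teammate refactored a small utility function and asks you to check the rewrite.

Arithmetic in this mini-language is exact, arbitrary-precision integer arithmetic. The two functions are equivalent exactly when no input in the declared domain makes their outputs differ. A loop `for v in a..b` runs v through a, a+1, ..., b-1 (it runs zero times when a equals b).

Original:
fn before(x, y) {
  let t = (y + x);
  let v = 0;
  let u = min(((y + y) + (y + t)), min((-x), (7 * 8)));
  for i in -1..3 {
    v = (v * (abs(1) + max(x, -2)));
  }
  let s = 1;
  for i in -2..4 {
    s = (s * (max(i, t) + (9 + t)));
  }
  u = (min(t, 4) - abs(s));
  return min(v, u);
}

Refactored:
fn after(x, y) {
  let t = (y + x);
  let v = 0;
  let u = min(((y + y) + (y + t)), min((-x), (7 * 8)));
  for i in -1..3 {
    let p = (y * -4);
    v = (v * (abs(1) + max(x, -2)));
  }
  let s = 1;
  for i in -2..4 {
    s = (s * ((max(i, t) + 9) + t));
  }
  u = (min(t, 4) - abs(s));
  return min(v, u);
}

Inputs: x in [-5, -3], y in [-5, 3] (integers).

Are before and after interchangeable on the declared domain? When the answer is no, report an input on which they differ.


The two versions differ — the changes include constant usage differs; also arithmetic usage differs; also local variable names differ; also statement counts differ.
Tracing x=-3, y=-5: before: t = -8; v = 0; u = -23; [i=-1]; v = 0; [i=0]; v = 0; [i=1]; v = 0; [i=2]; v = 0; s = 1; [i=-2]; s = -1; [i=-1]; s = 0; [i=0]; s = 0; [i=1]; s = 0; [i=2]; s = 0; [i=3]; s = 0; u = -8; return -8 | after: t = -8; v = 0; u = -23; [i=-1]; p = 20; v = 0; [i=0]; p = 20; v = 0; [i=1]; p = 20; v = 0; [i=2]; p = 20; v = 0; s = 1; [i=-2]; s = -1; [i=-1]; s = 0; [i=0]; s = 0; [i=1]; s = 0; [i=2]; s = 0; [i=3]; s = 0; u = -8; return -8 — matching result -8.
Checked all 27 inputs in the declared domain: the outputs agree on every one.
verdict: equivalent


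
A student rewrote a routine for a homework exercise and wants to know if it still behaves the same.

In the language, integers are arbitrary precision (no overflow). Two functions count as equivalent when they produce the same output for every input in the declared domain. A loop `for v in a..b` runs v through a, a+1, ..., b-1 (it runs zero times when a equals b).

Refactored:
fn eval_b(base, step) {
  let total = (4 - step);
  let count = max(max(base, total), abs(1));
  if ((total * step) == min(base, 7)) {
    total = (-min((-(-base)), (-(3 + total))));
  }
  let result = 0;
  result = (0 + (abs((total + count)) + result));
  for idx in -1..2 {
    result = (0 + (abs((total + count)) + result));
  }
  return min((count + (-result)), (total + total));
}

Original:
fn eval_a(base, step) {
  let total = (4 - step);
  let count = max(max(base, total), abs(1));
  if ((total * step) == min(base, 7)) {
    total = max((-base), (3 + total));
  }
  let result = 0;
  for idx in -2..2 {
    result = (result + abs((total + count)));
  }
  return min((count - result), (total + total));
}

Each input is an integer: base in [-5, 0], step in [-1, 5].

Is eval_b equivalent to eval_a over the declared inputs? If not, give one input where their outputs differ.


Reading the diff, among the changes: min/max/abs usage differs; also arithmetic usage differs; also statement counts differ; also loop structure differs; also constant usage differs.
One worked example (base=0, step=0) — eval_a: total=4, then count=4, then ((total * step) == min(base, 7)) is true, then total=7, then result=0, then (idx=-2), then result=11, then (idx=-1), then result=22, then (idx=0), then result=33, then (idx=1), then result=44, then returns -40; eval_b: total=4, then count=4, then ((total * step) == min(base, 7)) is true, then total=7, then result=0, then result=11, then (idx=-1), then result=22, then (idx=0), then result=33, then (idx=1), then result=44, then returns -40; agreement on -40.
Sweeping the whole domain (42 inputs) finds no disagreement.
verdict: equivalent


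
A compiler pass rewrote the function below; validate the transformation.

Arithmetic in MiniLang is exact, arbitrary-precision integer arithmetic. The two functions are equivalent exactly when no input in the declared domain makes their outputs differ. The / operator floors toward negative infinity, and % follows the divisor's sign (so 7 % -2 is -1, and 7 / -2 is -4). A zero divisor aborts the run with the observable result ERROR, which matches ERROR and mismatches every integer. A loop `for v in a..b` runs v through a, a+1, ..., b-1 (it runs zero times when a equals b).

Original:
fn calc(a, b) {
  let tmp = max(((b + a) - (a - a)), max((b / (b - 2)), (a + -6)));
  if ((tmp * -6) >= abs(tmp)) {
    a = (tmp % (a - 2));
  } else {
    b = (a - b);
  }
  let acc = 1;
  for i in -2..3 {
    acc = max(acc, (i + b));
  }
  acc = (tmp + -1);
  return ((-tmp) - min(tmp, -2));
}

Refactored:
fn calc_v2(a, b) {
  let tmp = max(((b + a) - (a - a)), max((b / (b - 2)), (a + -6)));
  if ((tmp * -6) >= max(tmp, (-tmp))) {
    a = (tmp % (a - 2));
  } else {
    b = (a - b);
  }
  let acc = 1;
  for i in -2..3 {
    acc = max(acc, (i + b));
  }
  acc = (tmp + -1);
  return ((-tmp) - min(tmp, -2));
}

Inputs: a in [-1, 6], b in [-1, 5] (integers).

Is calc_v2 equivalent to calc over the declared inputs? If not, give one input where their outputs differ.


The two are interchangeable: min/max/abs usage differs, and every declared input agrees.
As a probe, take a=2, b=3: calc runs tmp becomes 5; next ((tmp * -6) >= abs(tmp)) evaluates to false; next b becomes -1; next acc becomes 1; next at i=-2:; next acc becomes 1; next at i=-1:; next acc becomes 1; next at i=0:; next acc becomes 1; next at i=1:; next acc becomes 1; next at i=2:; next acc becomes 1; next acc becomes 4; next final value -3; calc_v2 runs tmp becomes 5; next ((tmp * -6) >= max(tmp, (-tmp))) evaluates to false; next b becomes -1; next acc becomes 1; next at i=-2:; next acc becomes 1; next at i=-1:; next acc becomes 1; next at i=0:; next acc becomes 1; next at i=1:; next acc becomes 1; next at i=2:; next acc becomes 1; next acc becomes 4; next final value -3; both end at -3.
Across all 56 domain points the two functions coincide.
verdict: equivalent


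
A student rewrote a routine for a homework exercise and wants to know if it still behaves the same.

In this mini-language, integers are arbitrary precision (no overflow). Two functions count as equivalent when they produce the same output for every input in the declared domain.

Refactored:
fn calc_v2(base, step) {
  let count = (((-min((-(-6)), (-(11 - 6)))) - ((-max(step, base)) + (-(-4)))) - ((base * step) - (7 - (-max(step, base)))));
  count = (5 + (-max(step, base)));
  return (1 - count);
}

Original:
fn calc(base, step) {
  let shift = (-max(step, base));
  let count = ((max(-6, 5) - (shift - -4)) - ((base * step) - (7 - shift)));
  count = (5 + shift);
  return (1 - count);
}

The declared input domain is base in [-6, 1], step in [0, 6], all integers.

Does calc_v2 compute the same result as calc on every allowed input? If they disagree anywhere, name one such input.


Differences: statement counts differ; and local variable names differ; and min/max/abs usage differs; and arithmetic usage differs; and constant usage differs — yet all 56 inputs agree.
verdict: equivalent


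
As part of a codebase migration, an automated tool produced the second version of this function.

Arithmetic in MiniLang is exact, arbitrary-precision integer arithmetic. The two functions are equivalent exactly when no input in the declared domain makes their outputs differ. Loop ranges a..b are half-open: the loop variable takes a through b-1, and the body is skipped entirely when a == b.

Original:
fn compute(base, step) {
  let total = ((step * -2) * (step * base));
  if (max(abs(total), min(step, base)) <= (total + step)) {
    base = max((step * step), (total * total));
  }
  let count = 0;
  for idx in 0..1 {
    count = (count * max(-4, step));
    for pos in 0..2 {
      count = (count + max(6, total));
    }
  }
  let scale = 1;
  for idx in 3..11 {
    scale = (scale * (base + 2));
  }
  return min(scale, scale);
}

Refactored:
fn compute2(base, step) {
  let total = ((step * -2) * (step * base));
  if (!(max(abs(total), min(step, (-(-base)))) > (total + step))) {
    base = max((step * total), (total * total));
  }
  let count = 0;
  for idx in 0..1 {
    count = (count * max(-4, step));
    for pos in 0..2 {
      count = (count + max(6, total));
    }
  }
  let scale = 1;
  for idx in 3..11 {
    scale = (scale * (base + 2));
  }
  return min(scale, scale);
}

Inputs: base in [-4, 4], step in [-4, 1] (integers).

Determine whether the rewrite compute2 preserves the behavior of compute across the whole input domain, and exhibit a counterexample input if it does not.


Not equivalent: base=0, step=1 separates them (6561 vs 256).
compute: total becomes 0; next (max(abs(total), min(step, base)) <= (total + step)) evaluates to true; next base becomes 1; next count becomes 0; next at idx=0:; next count becomes 0; next at pos=0:; next count becomes 6; next at pos=1:; next count becomes 12; next scale becomes 1; next at idx=3:; next scale becomes 3; next at idx=4:; next scale becomes 9; next at idx=5:; next scale becomes 27; next at idx=6:; next scale becomes 81; next at idx=7:; next scale becomes 243; next at idx=8:; next scale becomes 729; next at idx=9:; next scale becomes 2187; next at idx=10:; next scale becomes 6561; next final value 6561
compute2: total becomes 0; next (!(max(abs(total), min(step, (-(-base)))) > (total + step))) evaluates to true; next base becomes 0; next count becomes 0; next at idx=0:; next count becomes 0; next at pos=0:; next count becomes 6; next at pos=1:; next count becomes 12; next scale becomes 1; next at idx=3:; next scale becomes 2; next at idx=4:; next scale becomes 4; next at idx=5:; next scale becomes 8; next at idx=6:; next scale becomes 16; next at idx=7:; next scale becomes 32; next at idx=8:; next scale becomes 64; next at idx=9:; next scale becomes 128; next at idx=10:; next scale becomes 256; next final value 256
verdict: not equivalent; witness: base=0, step=1
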